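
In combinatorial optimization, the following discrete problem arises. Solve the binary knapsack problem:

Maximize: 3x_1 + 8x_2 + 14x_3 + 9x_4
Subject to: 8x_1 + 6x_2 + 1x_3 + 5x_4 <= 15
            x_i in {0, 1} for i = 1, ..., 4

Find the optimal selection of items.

Items: item 1 (v=3, w=8), item 2 (v=8, w=6), item 3 (v=14, w=1), item 4 (v=9, w=5)
Capacity: 15
Checking all 16 subsets (w = total weight, v = total value):
  {}: w = 0, v = 0
  {1}: w = 8, v = 3
  {2}: w = 6, v = 8
  {3}: w = 1, v = 14
  {4}: w = 5, v = 9
  {1, 2}: w = 14, v = 11
  {1, 3}: w = 9, v = 17
  {1, 4}: w = 13, v = 12
  {2, 3}: w = 7, v = 22
  {2, 4}: w = 11, v = 17
  {3, 4}: w = 6, v = 23
  {1, 2, 3}: w = 15, v = 25
  {1, 2, 4}: w = 19 > 15, infeasible
  {1, 3, 4}: w = 14, v = 26
  {2, 3, 4}: w = 12, v = 31
  {1, 2, 3, 4}: w = 20 > 15, infeasible
Best feasible subset: items [2, 3, 4]
Total weight: 12 <= 15, total value: 31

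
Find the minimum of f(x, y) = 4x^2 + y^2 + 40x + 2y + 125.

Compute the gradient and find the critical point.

f(x,y) = 4x^2 + y^2 + 40x + 2y + 125
df/dx = 8x + (40) = 0  =>  x = -5
df/dy = 2y + (2) = 0  =>  y = -1
f(-5, -1) = 4*(-5)^2 + 1*(-1)^2 + 40*(-5) + 2*(-1) + 125 = 24
Hessian is diagonal with entries 8, 2 > 0, so this is a minimum.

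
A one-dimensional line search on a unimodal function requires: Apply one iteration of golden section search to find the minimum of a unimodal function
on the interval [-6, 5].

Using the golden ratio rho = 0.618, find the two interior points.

Golden section search on [-6, 5].
Golden ratio rho = 0.618 (approx).
Interior points:
  x_1 = -6 + (1-0.618)*11 = -1.7980
  x_2 = -6 + 0.618*11 = 0.7980
Compare f(x_1) and f(x_2) to determine which subinterval to keep.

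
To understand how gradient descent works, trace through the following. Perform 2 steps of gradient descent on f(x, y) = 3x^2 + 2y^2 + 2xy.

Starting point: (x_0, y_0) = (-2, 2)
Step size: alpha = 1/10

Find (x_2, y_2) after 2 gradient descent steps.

f(x,y) = 3x^2 + 2y^2 + 2xy
grad_x = 6x + 2y, grad_y = 4y + 2x
Step 1: grad = (-8, 4), (-6/5, 8/5)
Step 2: grad = (-4, 4), (-4/5, 6/5)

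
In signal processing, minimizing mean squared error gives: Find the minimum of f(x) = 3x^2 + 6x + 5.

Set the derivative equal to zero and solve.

f(x) = 3x^2 + 6x + 5
f'(x) = 6x + (6) = 0
x = -6/6 = -1
f(-1) = 2
Since f''(x) = 6 > 0, this is a minimum.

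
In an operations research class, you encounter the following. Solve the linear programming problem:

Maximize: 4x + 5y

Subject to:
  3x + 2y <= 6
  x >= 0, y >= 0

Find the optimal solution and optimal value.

The feasible region has vertices at [(0, 0), (2, 0), (0, 3)].
Checking objective 4x + 5y at each vertex:
  (0, 0): 4*0 + 5*0 = 0
  (2, 0): 4*2 + 5*0 = 8
  (0, 3): 4*0 + 5*3 = 15
Maximum is 15 at (0, 3).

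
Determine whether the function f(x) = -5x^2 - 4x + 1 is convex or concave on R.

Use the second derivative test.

f(x) = -5x^2 - 4x + 1
f'(x) = -10x - 4
f''(x) = -10
Since f''(x) = -10 < 0 for all x, f is concave on R.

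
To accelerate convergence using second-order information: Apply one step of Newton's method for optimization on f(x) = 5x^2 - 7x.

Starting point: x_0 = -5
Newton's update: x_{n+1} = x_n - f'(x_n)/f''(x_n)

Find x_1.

f(x) = 5x^2 - 7x
f'(x) = 10x + (-7), f''(x) = 10
Newton step: x_1 = x_0 - f'(x_0)/f''(x_0)
f'(-5) = -57
x_1 = -5 - -57/10 = 7/10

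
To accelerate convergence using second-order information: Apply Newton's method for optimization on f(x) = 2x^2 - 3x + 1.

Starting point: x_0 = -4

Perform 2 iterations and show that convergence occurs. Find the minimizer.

f(x) = 2x^2 - 3x + 1, f'(x) = 4x + (-3), f''(x) = 4
Step 1: f'(-4) = -19, x_1 = -4 - -19/4 = 3/4
Step 2: f'(3/4) = 0, x_2 = 3/4 (converged)
Newton's method converges in 1 step for quadratics.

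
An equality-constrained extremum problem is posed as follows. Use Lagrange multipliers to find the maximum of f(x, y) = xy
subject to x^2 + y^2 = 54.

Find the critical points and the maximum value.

Lagrange conditions: y = 2*lambda*x and x = 2*lambda*y
If x = 0 then y = 0, violating the constraint, so x, y != 0.
Dividing: y/x = x/y => x^2 = y^2 => y = x or y = -x
Constraint: 2x^2 = 54 => x^2 = 27 => x = +/-sqrt(27)
Critical points: (sqrt(27), sqrt(27)), (-sqrt(27), -sqrt(27)), (sqrt(27), -sqrt(27)), (-sqrt(27), sqrt(27))
  y = x:  xy = x^2 = 27  at (sqrt(27), sqrt(27)) and (-sqrt(27), -sqrt(27))
  y = -x: xy = -x^2 = -27 at (sqrt(27), -sqrt(27)) and (-sqrt(27), sqrt(27))
Maximum xy = 27 at (sqrt(27), sqrt(27)) and (-sqrt(27), -sqrt(27))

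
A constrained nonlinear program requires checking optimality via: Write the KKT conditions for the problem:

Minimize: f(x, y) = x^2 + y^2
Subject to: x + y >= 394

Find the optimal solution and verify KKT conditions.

KKT conditions for min x^2 + y^2 s.t. x + y >= 394:
Stationarity: 2x = mu, 2y = mu
So x = y = mu/2.
Complementary slackness: mu*(x + y - 394) = 0
Primal feasibility: x + y >= 394; dual feasibility: mu >= 0
If mu = 0 then x = y = 0, but 0 + 0 < 394 is infeasible, so the constraint is active.
Constraint active: x + y = 2*(mu/2) = 394 => mu = 394
x = y = 197, f = 77618
Verify: stationarity 2*197 = 394 = mu; primal 197 + 197 = 394 >= 394; dual mu = 394 >= 0; complementary slackness 394*(394 - 394) = 0. All KKT conditions hold.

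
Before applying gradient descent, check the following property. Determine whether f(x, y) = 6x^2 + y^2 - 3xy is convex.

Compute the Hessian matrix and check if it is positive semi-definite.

f(x,y) = 6x^2 + y^2 - 3xy
Hessian H = [[12, -3], [-3, 2]]
trace(H) = 14, det(H) = 15
Eigenvalues: (14 +/- sqrt(136)) / 2 = 12.83, 1.169
Since both eigenvalues > 0, f is convex.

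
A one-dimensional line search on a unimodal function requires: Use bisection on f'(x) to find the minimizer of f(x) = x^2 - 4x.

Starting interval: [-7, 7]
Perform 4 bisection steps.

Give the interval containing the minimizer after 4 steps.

Finding critical point of f(x) = x^2 - 4x using bisection on f'(x) = 2x + -4.
f'(x) = 0 when x = 2.
Starting interval: [-7, 7]
Step 1: mid = 0, f'(mid) = -4, new interval = [0, 7]
Step 2: mid = 7/2, f'(mid) = 3, new interval = [0, 7/2]
Step 3: mid = 7/4, f'(mid) = -1/2, new interval = [7/4, 7/2]
Step 4: mid = 21/8, f'(mid) = 5/4, new interval = [7/4, 21/8]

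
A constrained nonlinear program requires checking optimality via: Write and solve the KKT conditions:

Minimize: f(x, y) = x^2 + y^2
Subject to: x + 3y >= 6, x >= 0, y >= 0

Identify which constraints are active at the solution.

KKT conditions for min x^2 + y^2 s.t. 1x + 3y >= 6, x >= 0, y >= 0:
Stationarity: 2x = mu*1 + mu_x, 2y = mu*3 + mu_y, with mu, mu_x, mu_y >= 0
Complementary slackness: mu*(x + 3y - 6) = 0, mu_x*x = 0, mu_y*y = 0
(0, 0) is infeasible (1*0 + 3*0 < 6), so if mu = 0 stationarity would force x = mu_x/2 >= 0, y = mu_y/2 >= 0 with mu_x*x = mu_y*y = 0, i.e. x = y = 0: contradiction. Hence mu > 0 and x + 3y = 6 is active.
Try x > 0, y > 0 (so mu_x = mu_y = 0): x = 1*mu/2, y = 3*mu/2
Substitute: 1*(1*mu/2) + 3*(3*mu/2) = 6
  mu*10/2 = 6 => mu = 6/5
x* = 3/5 > 0, y* = 9/5 > 0, consistent with mu_x = mu_y = 0.
f is convex and the constraints are linear, so this KKT point is the global minimum.
f* = 18/5
Active constraints: x + 3y >= 6 (holds with equality, mu = 6/5 > 0); x >= 0 and y >= 0 are inactive (mu_x = mu_y = 0).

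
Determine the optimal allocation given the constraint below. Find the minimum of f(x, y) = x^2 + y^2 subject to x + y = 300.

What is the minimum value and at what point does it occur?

Substitute y = 300 - x into f(x,y) = x^2 + y^2:
g(x) = x^2 + (300 - x)^2 = 2x^2 - 600x + 90000
g'(x) = 4x - 600 = 0  =>  x = 150
y = 300 - 150 = 150
Minimum value = 150^2 + 150^2 = 45000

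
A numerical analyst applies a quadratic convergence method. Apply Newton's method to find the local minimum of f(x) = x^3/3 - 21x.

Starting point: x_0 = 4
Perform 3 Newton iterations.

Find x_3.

f(x) = x^3/3 - 21x
f'(x) = x^2 - 21, f''(x) = 2x
Newton update: x_{n+1} = x_n - (x_n^2 - 21)/(2*x_n)
Step 1: x_0 = 4, f'=-5, f''=8, x_1 = 37/8
Step 2: x_1 = 37/8, f'=25/64, f''=37/4, x_2 = 2713/592
Step 3: x_2 = 2713/592, f'=625/350464, f''=2713/296, x_3 = 14720113/3212192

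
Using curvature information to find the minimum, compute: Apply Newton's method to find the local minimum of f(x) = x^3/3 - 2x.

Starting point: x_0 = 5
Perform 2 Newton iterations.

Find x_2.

f(x) = x^3/3 - 2x
f'(x) = x^2 - 2, f''(x) = 2x
Newton update: x_{n+1} = x_n - (x_n^2 - 2)/(2*x_n)
Step 1: x_0 = 5, f'=23, f''=10, x_1 = 27/10
Step 2: x_1 = 27/10, f'=529/100, f''=27/5, x_2 = 929/540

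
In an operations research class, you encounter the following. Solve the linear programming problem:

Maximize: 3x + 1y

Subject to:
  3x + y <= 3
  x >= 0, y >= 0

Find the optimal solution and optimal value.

The feasible region has vertices at [(0, 0), (1, 0), (0, 3)].
Checking objective 3x + 1y at each vertex:
  (0, 0): 3*0 + 1*0 = 0
  (1, 0): 3*1 + 1*0 = 3
  (0, 3): 3*0 + 1*3 = 3
Maximum is 3 at (1, 0).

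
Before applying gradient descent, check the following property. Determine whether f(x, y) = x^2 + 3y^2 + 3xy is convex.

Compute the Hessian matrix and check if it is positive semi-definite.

f(x,y) = x^2 + 3y^2 + 3xy
Hessian H = [[2, 3], [3, 6]]
trace(H) = 8, det(H) = 3
Eigenvalues: (8 +/- sqrt(52)) / 2 = 7.606, 0.3944
Since both eigenvalues > 0, f is convex.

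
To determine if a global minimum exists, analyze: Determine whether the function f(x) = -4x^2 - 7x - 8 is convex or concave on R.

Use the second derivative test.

f(x) = -4x^2 - 7x - 8
f'(x) = -8x - 7
f''(x) = -8
Since f''(x) = -8 < 0 for all x, f is concave on R.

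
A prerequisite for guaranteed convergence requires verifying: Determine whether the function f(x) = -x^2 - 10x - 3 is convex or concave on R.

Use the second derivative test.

f(x) = -x^2 - 10x - 3
f'(x) = -2x - 10
f''(x) = -2
Since f''(x) = -2 < 0 for all x, f is concave on R.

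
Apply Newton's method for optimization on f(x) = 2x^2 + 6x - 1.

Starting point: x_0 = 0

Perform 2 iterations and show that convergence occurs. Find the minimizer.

f(x) = 2x^2 + 6x - 1, f'(x) = 4x + (6), f''(x) = 4
Step 1: f'(0) = 6, x_1 = 0 - 6/4 = -3/2
Step 2: f'(-3/2) = 0, x_2 = -3/2 (converged)
Newton's method converges in 1 step for quadratics.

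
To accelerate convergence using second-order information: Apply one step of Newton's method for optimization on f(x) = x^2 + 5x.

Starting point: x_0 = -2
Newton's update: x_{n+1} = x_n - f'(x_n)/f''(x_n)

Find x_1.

f(x) = x^2 + 5x
f'(x) = 2x + (5), f''(x) = 2
Newton step: x_1 = x_0 - f'(x_0)/f''(x_0)
f'(-2) = 1
x_1 = -2 - 1/2 = -5/2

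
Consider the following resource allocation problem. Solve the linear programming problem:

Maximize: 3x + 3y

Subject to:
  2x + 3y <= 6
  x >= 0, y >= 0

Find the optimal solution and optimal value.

The feasible region has vertices at [(0, 0), (3, 0), (0, 2)].
Checking objective 3x + 3y at each vertex:
  (0, 0): 3*0 + 3*0 = 0
  (3, 0): 3*3 + 3*0 = 9
  (0, 2): 3*0 + 3*2 = 6
Maximum is 9 at (3, 0).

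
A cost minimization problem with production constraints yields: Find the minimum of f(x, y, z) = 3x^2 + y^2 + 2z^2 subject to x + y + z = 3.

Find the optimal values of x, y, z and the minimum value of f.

Using Lagrange multipliers on f = 3x^2 + y^2 + 2z^2 with constraint x + y + z = 3:
Conditions: 2*3*x = lambda, 2*1*y = lambda, 2*2*z = lambda
So x = lambda/6, y = lambda/2, z = lambda/4
Substituting into constraint: lambda * (11/12) = 3
lambda = 36/11
x = 6/11, y = 18/11, z = 9/11
Minimum value = 54/11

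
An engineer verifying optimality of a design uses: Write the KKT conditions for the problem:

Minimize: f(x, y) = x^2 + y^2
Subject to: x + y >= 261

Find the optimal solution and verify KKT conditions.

KKT conditions for min x^2 + y^2 s.t. x + y >= 261:
Stationarity: 2x = mu, 2y = mu
So x = y = mu/2.
Complementary slackness: mu*(x + y - 261) = 0
Primal feasibility: x + y >= 261; dual feasibility: mu >= 0
If mu = 0 then x = y = 0, but 0 + 0 < 261 is infeasible, so the constraint is active.
Constraint active: x + y = 2*(mu/2) = 261 => mu = 261
x = y = 261/2, f = 68121/2
Verify: stationarity 2*(261/2) = 261 = mu; primal 261/2 + 261/2 = 261 >= 261; dual mu = 261 >= 0; complementary slackness 261*(261 - 261) = 0. All KKT conditions hold.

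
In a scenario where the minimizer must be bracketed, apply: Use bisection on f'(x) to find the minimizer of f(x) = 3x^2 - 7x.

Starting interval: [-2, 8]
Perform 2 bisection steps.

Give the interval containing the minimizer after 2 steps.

Finding critical point of f(x) = 3x^2 - 7x using bisection on f'(x) = 6x + -7.
f'(x) = 0 when x = 7/6.
Starting interval: [-2, 8]
Step 1: mid = 3, f'(mid) = 11, new interval = [-2, 3]
Step 2: mid = 1/2, f'(mid) = -4, new interval = [1/2, 3]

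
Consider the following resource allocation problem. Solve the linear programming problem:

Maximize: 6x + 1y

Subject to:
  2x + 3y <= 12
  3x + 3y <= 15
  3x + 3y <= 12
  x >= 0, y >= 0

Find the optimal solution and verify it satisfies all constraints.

Feasible vertices: (0, 0), (0, 4), (4, 0)
Objective 6x + 1y at each vertex:
  (0, 0): 0
  (0, 4): 4
  (4, 0): 24
Maximum is 24 at (4, 0).
Verify constraints at (x, y) = (4, 0):
  2*4 + 3*0 = 8 <= 12
  3*4 + 3*0 = 12 <= 15
  3*4 + 3*0 = 12 <= 12 (active)
  x = 4 >= 0, y = 0 >= 0. All constraints satisfied.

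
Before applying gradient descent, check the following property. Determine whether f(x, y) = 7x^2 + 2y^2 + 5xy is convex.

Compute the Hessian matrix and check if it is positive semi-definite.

f(x,y) = 7x^2 + 2y^2 + 5xy
Hessian H = [[14, 5], [5, 4]]
trace(H) = 18, det(H) = 31
Eigenvalues: (18 +/- sqrt(200)) / 2 = 16.07, 1.929
Since both eigenvalues > 0, f is convex.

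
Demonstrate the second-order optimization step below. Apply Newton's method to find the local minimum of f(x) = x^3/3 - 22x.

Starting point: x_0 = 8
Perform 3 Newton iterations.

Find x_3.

f(x) = x^3/3 - 22x
f'(x) = x^2 - 22, f''(x) = 2x
Newton update: x_{n+1} = x_n - (x_n^2 - 22)/(2*x_n)
Step 1: x_0 = 8, f'=42, f''=16, x_1 = 43/8
Step 2: x_1 = 43/8, f'=441/64, f''=43/4, x_2 = 3257/688
Step 3: x_2 = 3257/688, f'=194481/473344, f''=3257/344, x_3 = 21021617/4481632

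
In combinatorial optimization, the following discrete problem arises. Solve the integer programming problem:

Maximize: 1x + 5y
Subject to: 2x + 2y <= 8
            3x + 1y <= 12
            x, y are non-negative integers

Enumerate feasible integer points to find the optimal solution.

Constraint 1: 2x + 2y <= 8
Constraint 2: 3x + 1y <= 12
Feasible x range (need y >= 0): 0 <= x <= min(8/2, 12/3) => x in {0, ..., 4}.
Enumerate feasible integer points row by row (the coefficient of y is 5 > 0, so for each x the largest feasible y gives the best value):
  x = 0: y <= min((8 - 2*0)/2, (12 - 3*0)/1) => y in {0, ..., 4}; best 1*0 + 5*4 = 20
  x = 1: y <= min((8 - 2*1)/2, (12 - 3*1)/1) => y in {0, ..., 3}; best 1*1 + 5*3 = 16
  x = 2: y <= min((8 - 2*2)/2, (12 - 3*2)/1) => y in {0, ..., 2}; best 1*2 + 5*2 = 12
  x = 3: y <= min((8 - 2*3)/2, (12 - 3*3)/1) => y in {0, ..., 1}; best 1*3 + 5*1 = 8
  x = 4: y <= min((8 - 2*4)/2, (12 - 3*4)/1) => y in {0}; best 1*4 + 5*0 = 4
The maximum 1x + 5y = 20 is achieved at x = 0, y = 4.
Check: 2*0 + 2*4 = 8 <= 8 and 3*0 + 1*4 = 4 <= 12.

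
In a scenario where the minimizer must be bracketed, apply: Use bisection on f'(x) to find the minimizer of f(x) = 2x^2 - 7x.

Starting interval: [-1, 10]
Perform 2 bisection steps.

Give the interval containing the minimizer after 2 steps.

Finding critical point of f(x) = 2x^2 - 7x using bisection on f'(x) = 4x + -7.
f'(x) = 0 when x = 7/4.
Starting interval: [-1, 10]
Step 1: mid = 9/2, f'(mid) = 11, new interval = [-1, 9/2]
Step 2: mid = 7/4, f'(mid) = 0, new interval = [7/4, 7/4]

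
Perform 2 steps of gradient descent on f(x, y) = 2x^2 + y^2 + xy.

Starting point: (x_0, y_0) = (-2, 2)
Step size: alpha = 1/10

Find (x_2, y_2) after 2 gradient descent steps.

f(x,y) = 2x^2 + y^2 + xy
grad_x = 4x + 1y, grad_y = 2y + 1x
Step 1: grad = (-6, 2), (-7/5, 9/5)
Step 2: grad = (-19/5, 11/5), (-51/50, 79/50)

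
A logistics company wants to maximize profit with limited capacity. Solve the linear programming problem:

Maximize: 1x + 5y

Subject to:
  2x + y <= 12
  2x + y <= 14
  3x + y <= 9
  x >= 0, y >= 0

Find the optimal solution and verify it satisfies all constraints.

Feasible vertices: (0, 0), (0, 9), (3, 0)
Objective 1x + 5y at each vertex:
  (0, 0): 0
  (0, 9): 45
  (3, 0): 3
Maximum is 45 at (0, 9).
Verify constraints at (x, y) = (0, 9):
  2*0 + 1*9 = 9 <= 12
  2*0 + 1*9 = 9 <= 14
  3*0 + 1*9 = 9 <= 9 (active)
  x = 0 >= 0, y = 9 >= 0. All constraints satisfied.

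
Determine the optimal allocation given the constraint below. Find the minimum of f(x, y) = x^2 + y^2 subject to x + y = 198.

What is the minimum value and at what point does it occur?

Substitute y = 198 - x into f(x,y) = x^2 + y^2:
g(x) = x^2 + (198 - x)^2 = 2x^2 - 396x + 39204
g'(x) = 4x - 396 = 0  =>  x = 99
y = 198 - 99 = 99
Minimum value = 99^2 + 99^2 = 19602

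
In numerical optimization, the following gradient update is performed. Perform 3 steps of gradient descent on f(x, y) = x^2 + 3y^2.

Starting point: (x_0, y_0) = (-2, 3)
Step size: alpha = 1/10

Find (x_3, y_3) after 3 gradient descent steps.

f(x,y) = x^2 + 3y^2
grad_x = 2x + 0y, grad_y = 6y + 0x
Step 1: grad = (-4, 18), (-8/5, 6/5)
Step 2: grad = (-16/5, 36/5), (-32/25, 12/25)
Step 3: grad = (-64/25, 72/25), (-128/125, 24/125)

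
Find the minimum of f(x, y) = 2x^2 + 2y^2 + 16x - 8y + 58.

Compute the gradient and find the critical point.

f(x,y) = 2x^2 + 2y^2 + 16x - 8y + 58
df/dx = 4x + (16) = 0  =>  x = -4
df/dy = 4y + (-8) = 0  =>  y = 2
f(-4, 2) = 2*(-4)^2 + 2*(2)^2 + 16*(-4) + -8*(2) + 58 = 18
Hessian is diagonal with entries 4, 4 > 0, so this is a minimum.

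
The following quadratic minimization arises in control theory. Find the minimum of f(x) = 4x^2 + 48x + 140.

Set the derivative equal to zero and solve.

f(x) = 4x^2 + 48x + 140
f'(x) = 8x + (48) = 0
x = -48/8 = -6
f(-6) = -4
Since f''(x) = 8 > 0, this is a minimum.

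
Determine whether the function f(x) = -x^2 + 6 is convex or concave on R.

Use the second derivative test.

f(x) = -x^2 + 6
f'(x) = -2x + 0
f''(x) = -2
Since f''(x) = -2 < 0 for all x, f is concave on R.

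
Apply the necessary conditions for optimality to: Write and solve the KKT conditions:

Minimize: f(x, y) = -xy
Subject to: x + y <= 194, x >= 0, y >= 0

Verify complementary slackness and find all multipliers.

Problem: min -xy s.t. x + y <= 194 (multiplier lambda), x >= 0 (mu_x), y >= 0 (mu_y)
KKT stationarity: -y + lambda - mu_x = 0, -x + lambda - mu_y = 0, with lambda, mu_x, mu_y >= 0
Complementary slackness: lambda*(x + y - 194) = 0, mu_x*x = 0, mu_y*y = 0
If lambda = 0: y = -mu_x <= 0 and x = -mu_y <= 0 force x = y = 0 with f = 0; but x = y = 97 is feasible with f = -9409 < 0, so this is not the minimum. Hence lambda > 0 and x + y = 194.
Try x > 0, y > 0 (so mu_x = mu_y = 0): y = lambda, x = lambda => x = y = lambda
x + y = 194 => 2*lambda = 194 => lambda = 97
x* = y* = 97 > 0, consistent with mu_x = mu_y = 0.
(Any feasible point with x = 0 or y = 0 has f = 0 > -9409, so the minimum is not on those boundaries.)
min(-xy) = -9409 (i.e. max xy = 9409)
Multipliers: lambda = 97, mu_x = 0, mu_y = 0
Complementary slackness: lambda*(x + y - 194) = 97*(97 + 97 - 194) = 0, mu_x*x = 0*97 = 0, mu_y*y = 0*97 = 0. Satisfied.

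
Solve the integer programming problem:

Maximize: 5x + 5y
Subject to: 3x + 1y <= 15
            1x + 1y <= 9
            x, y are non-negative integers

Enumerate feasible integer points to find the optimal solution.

Constraint 1: 3x + 1y <= 15
Constraint 2: 1x + 1y <= 9
Feasible x range (need y >= 0): 0 <= x <= min(15/3, 9/1) => x in {0, ..., 5}.
Enumerate feasible integer points row by row (the coefficient of y is 5 > 0, so for each x the largest feasible y gives the best value):
  x = 0: y <= min((15 - 3*0)/1, (9 - 1*0)/1) => y in {0, ..., 9}; best 5*0 + 5*9 = 45
  x = 1: y <= min((15 - 3*1)/1, (9 - 1*1)/1) => y in {0, ..., 8}; best 5*1 + 5*8 = 45
  x = 2: y <= min((15 - 3*2)/1, (9 - 1*2)/1) => y in {0, ..., 7}; best 5*2 + 5*7 = 45
  x = 3: y <= min((15 - 3*3)/1, (9 - 1*3)/1) => y in {0, ..., 6}; best 5*3 + 5*6 = 45
  x = 4: y <= min((15 - 3*4)/1, (9 - 1*4)/1) => y in {0, ..., 3}; best 5*4 + 5*3 = 35
  x = 5: y <= min((15 - 3*5)/1, (9 - 1*5)/1) => y in {0}; best 5*5 + 5*0 = 25
The maximum 5x + 5y = 45 is achieved at x = 0, y = 9.
(The same value 45 is also attained at (1, 8), (2, 7), (3, 6).)
Check: 3*0 + 1*9 = 9 <= 15 and 1*0 + 1*9 = 9 <= 9.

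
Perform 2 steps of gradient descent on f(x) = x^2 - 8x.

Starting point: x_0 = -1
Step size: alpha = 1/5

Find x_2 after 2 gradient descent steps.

f(x) = x^2 - 8x, f'(x) = 2x + (-8)
Step 1: f'(-1) = -10, x_1 = -1 - 1/5 * -10 = 1
Step 2: f'(1) = -6, x_2 = 1 - 1/5 * -6 = 11/5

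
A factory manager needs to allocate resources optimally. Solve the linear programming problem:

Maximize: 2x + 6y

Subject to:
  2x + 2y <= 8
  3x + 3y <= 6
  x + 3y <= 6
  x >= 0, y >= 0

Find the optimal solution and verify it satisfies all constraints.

Feasible vertices: (0, 0), (0, 2), (2, 0)
Objective 2x + 6y at each vertex:
  (0, 0): 0
  (0, 2): 12
  (2, 0): 4
Maximum is 12 at (0, 2).
Verify constraints at (x, y) = (0, 2):
  2*0 + 2*2 = 4 <= 8
  3*0 + 3*2 = 6 <= 6 (active)
  1*0 + 3*2 = 6 <= 6 (active)
  x = 0 >= 0, y = 2 >= 0. All constraints satisfied.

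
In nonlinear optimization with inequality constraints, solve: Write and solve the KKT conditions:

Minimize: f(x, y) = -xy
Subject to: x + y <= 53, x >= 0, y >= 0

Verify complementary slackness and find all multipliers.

Problem: min -xy s.t. x + y <= 53 (multiplier lambda), x >= 0 (mu_x), y >= 0 (mu_y)
KKT stationarity: -y + lambda - mu_x = 0, -x + lambda - mu_y = 0, with lambda, mu_x, mu_y >= 0
Complementary slackness: lambda*(x + y - 53) = 0, mu_x*x = 0, mu_y*y = 0
If lambda = 0: y = -mu_x <= 0 and x = -mu_y <= 0 force x = y = 0 with f = 0; but x = y = 53/2 is feasible with f = -2809/4 < 0, so this is not the minimum. Hence lambda > 0 and x + y = 53.
Try x > 0, y > 0 (so mu_x = mu_y = 0): y = lambda, x = lambda => x = y = lambda
x + y = 53 => 2*lambda = 53 => lambda = 53/2
x* = y* = 53/2 > 0, consistent with mu_x = mu_y = 0.
(Any feasible point with x = 0 or y = 0 has f = 0 > -2809/4, so the minimum is not on those boundaries.)
min(-xy) = -2809/4 (i.e. max xy = 2809/4)
Multipliers: lambda = 53/2, mu_x = 0, mu_y = 0
Complementary slackness: lambda*(x + y - 53) = 53/2*(53/2 + 53/2 - 53) = 0, mu_x*x = 0*53/2 = 0, mu_y*y = 0*53/2 = 0. Satisfied.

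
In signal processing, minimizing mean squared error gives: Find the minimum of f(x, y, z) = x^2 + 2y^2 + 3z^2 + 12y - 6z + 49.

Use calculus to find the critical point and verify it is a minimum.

f(x,y,z) = x^2 + 2y^2 + 3z^2 + 12y - 6z + 49
df/dx = 2x + (0) = 0 => x = 0
df/dy = 4y + (12) = 0 => y = -3
df/dz = 6z + (-6) = 0 => z = 1
f(0,-3,1) = 1*(0)^2 + 2*(-3)^2 + 3*(1)^2 + 12*(-3) + -6*(1) + 49 = 28
Hessian is diagonal with entries 2, 4, 6 > 0, confirmed minimum.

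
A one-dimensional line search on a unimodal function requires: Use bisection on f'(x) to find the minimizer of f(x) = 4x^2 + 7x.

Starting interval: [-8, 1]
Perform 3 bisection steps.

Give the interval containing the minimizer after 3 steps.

Finding critical point of f(x) = 4x^2 + 7x using bisection on f'(x) = 8x + 7.
f'(x) = 0 when x = -7/8.
Starting interval: [-8, 1]
Step 1: mid = -7/2, f'(mid) = -21, new interval = [-7/2, 1]
Step 2: mid = -5/4, f'(mid) = -3, new interval = [-5/4, 1]
Step 3: mid = -1/8, f'(mid) = 6, new interval = [-5/4, -1/8]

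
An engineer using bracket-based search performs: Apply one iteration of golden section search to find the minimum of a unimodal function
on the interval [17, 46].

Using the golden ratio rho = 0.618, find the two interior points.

Golden section search on [17, 46].
Golden ratio rho = 0.618 (approx).
Interior points:
  x_1 = 17 + (1-0.618)*29 = 28.0780
  x_2 = 17 + 0.618*29 = 34.9220
Compare f(x_1) and f(x_2) to determine which subinterval to keep.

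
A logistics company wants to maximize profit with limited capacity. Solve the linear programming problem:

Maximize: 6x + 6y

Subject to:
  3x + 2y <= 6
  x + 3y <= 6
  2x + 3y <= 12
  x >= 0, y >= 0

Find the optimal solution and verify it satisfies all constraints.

Feasible vertices: (0, 0), (0, 2), (6/7, 12/7), (2, 0)
Objective 6x + 6y at each vertex:
  (0, 0): 0
  (0, 2): 12
  (6/7, 12/7): 108/7
  (2, 0): 12
Maximum is 108/7 at (6/7, 12/7).
Verify constraints at (x, y) = (6/7, 12/7):
  3*(6/7) + 2*(12/7) = 6 <= 6 (active)
  1*(6/7) + 3*(12/7) = 6 <= 6 (active)
  2*(6/7) + 3*(12/7) = 48/7 <= 12
  x = 6/7 >= 0, y = 12/7 >= 0. All constraints satisfied.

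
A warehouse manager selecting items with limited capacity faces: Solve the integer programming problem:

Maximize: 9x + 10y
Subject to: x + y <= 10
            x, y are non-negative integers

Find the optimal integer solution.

Objective: 9x + 10y, constraint: x + y <= 10
Coefficient of y is 10 > coefficient of x is 9, so allocate the entire budget to y.
Optimal: x = 0, y = 10, value = 100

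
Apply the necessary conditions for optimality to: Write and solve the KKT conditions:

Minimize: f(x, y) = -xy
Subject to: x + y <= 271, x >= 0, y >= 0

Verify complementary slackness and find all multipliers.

Problem: min -xy s.t. x + y <= 271 (multiplier lambda), x >= 0 (mu_x), y >= 0 (mu_y)
KKT stationarity: -y + lambda - mu_x = 0, -x + lambda - mu_y = 0, with lambda, mu_x, mu_y >= 0
Complementary slackness: lambda*(x + y - 271) = 0, mu_x*x = 0, mu_y*y = 0
If lambda = 0: y = -mu_x <= 0 and x = -mu_y <= 0 force x = y = 0 with f = 0; but x = y = 271/2 is feasible with f = -73441/4 < 0, so this is not the minimum. Hence lambda > 0 and x + y = 271.
Try x > 0, y > 0 (so mu_x = mu_y = 0): y = lambda, x = lambda => x = y = lambda
x + y = 271 => 2*lambda = 271 => lambda = 271/2
x* = y* = 271/2 > 0, consistent with mu_x = mu_y = 0.
(Any feasible point with x = 0 or y = 0 has f = 0 > -73441/4, so the minimum is not on those boundaries.)
min(-xy) = -73441/4 (i.e. max xy = 73441/4)
Multipliers: lambda = 271/2, mu_x = 0, mu_y = 0
Complementary slackness: lambda*(x + y - 271) = 271/2*(271/2 + 271/2 - 271) = 0, mu_x*x = 0*271/2 = 0, mu_y*y = 0*271/2 = 0. Satisfied.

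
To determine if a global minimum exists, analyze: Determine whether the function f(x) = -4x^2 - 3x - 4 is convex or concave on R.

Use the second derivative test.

f(x) = -4x^2 - 3x - 4
f'(x) = -8x - 3
f''(x) = -8
Since f''(x) = -8 < 0 for all x, f is concave on R.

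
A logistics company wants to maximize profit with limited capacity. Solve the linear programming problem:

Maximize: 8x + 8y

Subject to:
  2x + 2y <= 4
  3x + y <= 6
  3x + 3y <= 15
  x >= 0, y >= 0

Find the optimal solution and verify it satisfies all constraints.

Feasible vertices: (0, 0), (0, 2), (2, 0)
Objective 8x + 8y at each vertex:
  (0, 0): 0
  (0, 2): 16
  (2, 0): 16
Maximum is 16 at (0, 2).
Verify constraints at (x, y) = (0, 2):
  2*0 + 2*2 = 4 <= 4 (active)
  3*0 + 1*2 = 2 <= 6
  3*0 + 3*2 = 6 <= 15
  x = 0 >= 0, y = 2 >= 0. All constraints satisfied.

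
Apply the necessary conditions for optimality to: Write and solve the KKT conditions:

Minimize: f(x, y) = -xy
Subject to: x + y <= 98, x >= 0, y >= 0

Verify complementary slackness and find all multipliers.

Problem: min -xy s.t. x + y <= 98 (multiplier lambda), x >= 0 (mu_x), y >= 0 (mu_y)
KKT stationarity: -y + lambda - mu_x = 0, -x + lambda - mu_y = 0, with lambda, mu_x, mu_y >= 0
Complementary slackness: lambda*(x + y - 98) = 0, mu_x*x = 0, mu_y*y = 0
If lambda = 0: y = -mu_x <= 0 and x = -mu_y <= 0 force x = y = 0 with f = 0; but x = y = 49 is feasible with f = -2401 < 0, so this is not the minimum. Hence lambda > 0 and x + y = 98.
Try x > 0, y > 0 (so mu_x = mu_y = 0): y = lambda, x = lambda => x = y = lambda
x + y = 98 => 2*lambda = 98 => lambda = 49
x* = y* = 49 > 0, consistent with mu_x = mu_y = 0.
(Any feasible point with x = 0 or y = 0 has f = 0 > -2401, so the minimum is not on those boundaries.)
min(-xy) = -2401 (i.e. max xy = 2401)
Multipliers: lambda = 49, mu_x = 0, mu_y = 0
Complementary slackness: lambda*(x + y - 98) = 49*(49 + 49 - 98) = 0, mu_x*x = 0*49 = 0, mu_y*y = 0*49 = 0. Satisfied.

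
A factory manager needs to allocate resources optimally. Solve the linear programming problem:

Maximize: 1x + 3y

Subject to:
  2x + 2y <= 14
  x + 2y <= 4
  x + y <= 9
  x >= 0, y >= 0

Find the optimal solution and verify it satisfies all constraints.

Feasible vertices: (0, 0), (0, 2), (4, 0)
Objective 1x + 3y at each vertex:
  (0, 0): 0
  (0, 2): 6
  (4, 0): 4
Maximum is 6 at (0, 2).
Verify constraints at (x, y) = (0, 2):
  2*0 + 2*2 = 4 <= 14
  1*0 + 2*2 = 4 <= 4 (active)
  1*0 + 1*2 = 2 <= 9
  x = 0 >= 0, y = 2 >= 0. All constraints satisfied.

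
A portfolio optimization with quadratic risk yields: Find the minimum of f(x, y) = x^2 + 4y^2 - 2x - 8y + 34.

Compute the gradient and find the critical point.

f(x,y) = x^2 + 4y^2 - 2x - 8y + 34
df/dx = 2x + (-2) = 0  =>  x = 1
df/dy = 8y + (-8) = 0  =>  y = 1
f(1, 1) = 1*(1)^2 + 4*(1)^2 + -2*(1) + -8*(1) + 34 = 29
Hessian is diagonal with entries 2, 8 > 0, so this is a minimum.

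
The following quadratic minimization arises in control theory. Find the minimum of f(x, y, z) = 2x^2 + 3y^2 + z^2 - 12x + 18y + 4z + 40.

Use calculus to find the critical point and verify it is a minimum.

f(x,y,z) = 2x^2 + 3y^2 + z^2 - 12x + 18y + 4z + 40
df/dx = 4x + (-12) = 0 => x = 3
df/dy = 6y + (18) = 0 => y = -3
df/dz = 2z + (4) = 0 => z = -2
f(3,-3,-2) = 2*(3)^2 + 3*(-3)^2 + 1*(-2)^2 + -12*(3) + 18*(-3) + 4*(-2) + 40 = -9
Hessian is diagonal with entries 4, 6, 2 > 0, confirmed minimum.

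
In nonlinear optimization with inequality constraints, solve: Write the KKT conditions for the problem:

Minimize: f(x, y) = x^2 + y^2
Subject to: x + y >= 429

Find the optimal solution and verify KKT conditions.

KKT conditions for min x^2 + y^2 s.t. x + y >= 429:
Stationarity: 2x = mu, 2y = mu
So x = y = mu/2.
Complementary slackness: mu*(x + y - 429) = 0
Primal feasibility: x + y >= 429; dual feasibility: mu >= 0
If mu = 0 then x = y = 0, but 0 + 0 < 429 is infeasible, so the constraint is active.
Constraint active: x + y = 2*(mu/2) = 429 => mu = 429
x = y = 429/2, f = 184041/2
Verify: stationarity 2*(429/2) = 429 = mu; primal 429/2 + 429/2 = 429 >= 429; dual mu = 429 >= 0; complementary slackness 429*(429 - 429) = 0. All KKT conditions hold.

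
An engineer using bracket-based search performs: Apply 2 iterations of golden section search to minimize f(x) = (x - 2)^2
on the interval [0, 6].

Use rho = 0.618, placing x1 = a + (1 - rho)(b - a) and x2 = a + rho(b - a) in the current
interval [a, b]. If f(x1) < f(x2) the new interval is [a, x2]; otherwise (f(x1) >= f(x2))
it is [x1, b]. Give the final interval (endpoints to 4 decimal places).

Golden section search for min of f(x) = (x - 2)^2 on [0, 6].
Each step: x1 = a + (1 - rho)(b - a), x2 = a + rho(b - a); if f(x1) < f(x2) keep [a, x2], otherwise keep [x1, b].
Step 1: [0.0000, 6.0000], x1=2.2920 (f=0.0853), x2=3.7080 (f=2.9173); f(x1) < f(x2) => keep [0.0000, 3.7080]
Step 2: [0.0000, 3.7080], x1=1.4165 (f=0.3405), x2=2.2915 (f=0.0850); f(x1) > f(x2) => keep [1.4165, 3.7080]
Final interval: [1.4165, 3.7080]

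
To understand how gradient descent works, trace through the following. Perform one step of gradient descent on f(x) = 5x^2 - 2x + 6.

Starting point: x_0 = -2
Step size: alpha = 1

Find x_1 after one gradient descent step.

f(x) = 5x^2 - 2x + 6
f'(x) = 10x - 2
f'(-2) = 10*-2 + (-2) = -22
x_1 = x_0 - alpha * f'(x_0) = -2 - 1 * -22 = 20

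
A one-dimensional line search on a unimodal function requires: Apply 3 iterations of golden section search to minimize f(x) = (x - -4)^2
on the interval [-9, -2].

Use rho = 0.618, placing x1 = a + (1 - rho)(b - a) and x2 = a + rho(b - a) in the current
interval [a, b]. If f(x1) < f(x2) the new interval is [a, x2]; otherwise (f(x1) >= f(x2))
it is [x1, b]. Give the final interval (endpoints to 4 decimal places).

Golden section search for min of f(x) = (x - -4)^2 on [-9, -2].
Each step: x1 = a + (1 - rho)(b - a), x2 = a + rho(b - a); if f(x1) < f(x2) keep [a, x2], otherwise keep [x1, b].
Step 1: [-9.0000, -2.0000], x1=-6.3260 (f=5.4103), x2=-4.6740 (f=0.4543); f(x1) > f(x2) => keep [-6.3260, -2.0000]
Step 2: [-6.3260, -2.0000], x1=-4.6735 (f=0.4536), x2=-3.6525 (f=0.1207); f(x1) > f(x2) => keep [-4.6735, -2.0000]
Step 3: [-4.6735, -2.0000], x1=-3.6522 (f=0.1210), x2=-3.0213 (f=0.9579); f(x1) < f(x2) => keep [-4.6735, -3.0213]
Final interval: [-4.6735, -3.0213]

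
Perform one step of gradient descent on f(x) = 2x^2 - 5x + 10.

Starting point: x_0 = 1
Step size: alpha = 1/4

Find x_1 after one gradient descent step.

f(x) = 2x^2 - 5x + 10
f'(x) = 4x - 5
f'(1) = 4*1 + (-5) = -1
x_1 = x_0 - alpha * f'(x_0) = 1 - 1/4 * -1 = 5/4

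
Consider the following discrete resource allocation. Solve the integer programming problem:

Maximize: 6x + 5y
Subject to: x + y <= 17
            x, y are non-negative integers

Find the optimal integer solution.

Objective: 6x + 5y, constraint: x + y <= 17
Coefficient of x is 6 >= coefficient of y is 5, so allocate the entire budget to x.
Optimal: x = 17, y = 0, value = 102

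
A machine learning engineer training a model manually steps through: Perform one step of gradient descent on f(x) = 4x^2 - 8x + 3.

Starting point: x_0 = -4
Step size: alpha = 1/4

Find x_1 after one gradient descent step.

f(x) = 4x^2 - 8x + 3
f'(x) = 8x - 8
f'(-4) = 8*-4 + (-8) = -40
x_1 = x_0 - alpha * f'(x_0) = -4 - 1/4 * -40 = 6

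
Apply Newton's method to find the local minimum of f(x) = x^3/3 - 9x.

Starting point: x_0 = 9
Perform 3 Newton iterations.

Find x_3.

f(x) = x^3/3 - 9x
f'(x) = x^2 - 9, f''(x) = 2x
Newton update: x_{n+1} = x_n - (x_n^2 - 9)/(2*x_n)
Step 1: x_0 = 9, f'=72, f''=18, x_1 = 5
Step 2: x_1 = 5, f'=16, f''=10, x_2 = 17/5
Step 3: x_2 = 17/5, f'=64/25, f''=34/5, x_3 = 257/85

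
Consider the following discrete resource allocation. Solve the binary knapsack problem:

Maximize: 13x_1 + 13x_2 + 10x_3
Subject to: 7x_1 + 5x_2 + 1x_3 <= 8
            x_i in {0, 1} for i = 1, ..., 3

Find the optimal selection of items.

Items: item 1 (v=13, w=7), item 2 (v=13, w=5), item 3 (v=10, w=1)
Capacity: 8
Checking all 8 subsets (w = total weight, v = total value):
  {}: w = 0, v = 0
  {1}: w = 7, v = 13
  {2}: w = 5, v = 13
  {3}: w = 1, v = 10
  {1, 2}: w = 12 > 8, infeasible
  {1, 3}: w = 8, v = 23
  {2, 3}: w = 6, v = 23
  {1, 2, 3}: w = 13 > 8, infeasible
Best feasible subset: items [1, 3]
(The same value 23 is also attained by {2, 3}.)
Total weight: 8 <= 8, total value: 23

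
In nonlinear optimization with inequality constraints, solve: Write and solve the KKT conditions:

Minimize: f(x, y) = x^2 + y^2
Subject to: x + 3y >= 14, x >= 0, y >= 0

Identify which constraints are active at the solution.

KKT conditions for min x^2 + y^2 s.t. 1x + 3y >= 14, x >= 0, y >= 0:
Stationarity: 2x = mu*1 + mu_x, 2y = mu*3 + mu_y, with mu, mu_x, mu_y >= 0
Complementary slackness: mu*(x + 3y - 14) = 0, mu_x*x = 0, mu_y*y = 0
(0, 0) is infeasible (1*0 + 3*0 < 14), so if mu = 0 stationarity would force x = mu_x/2 >= 0, y = mu_y/2 >= 0 with mu_x*x = mu_y*y = 0, i.e. x = y = 0: contradiction. Hence mu > 0 and x + 3y = 14 is active.
Try x > 0, y > 0 (so mu_x = mu_y = 0): x = 1*mu/2, y = 3*mu/2
Substitute: 1*(1*mu/2) + 3*(3*mu/2) = 14
  mu*10/2 = 14 => mu = 14/5
x* = 7/5 > 0, y* = 21/5 > 0, consistent with mu_x = mu_y = 0.
f is convex and the constraints are linear, so this KKT point is the global minimum.
f* = 98/5
Active constraints: x + 3y >= 14 (holds with equality, mu = 14/5 > 0); x >= 0 and y >= 0 are inactive (mu_x = mu_y = 0).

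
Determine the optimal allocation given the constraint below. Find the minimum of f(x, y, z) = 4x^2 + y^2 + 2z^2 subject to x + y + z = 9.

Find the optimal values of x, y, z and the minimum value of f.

Using Lagrange multipliers on f = 4x^2 + y^2 + 2z^2 with constraint x + y + z = 9:
Conditions: 2*4*x = lambda, 2*1*y = lambda, 2*2*z = lambda
So x = lambda/8, y = lambda/2, z = lambda/4
Substituting into constraint: lambda * (7/8) = 9
lambda = 72/7
x = 9/7, y = 36/7, z = 18/7
Minimum value = 324/7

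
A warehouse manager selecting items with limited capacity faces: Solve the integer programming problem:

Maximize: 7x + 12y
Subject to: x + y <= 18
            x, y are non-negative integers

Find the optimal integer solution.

Objective: 7x + 12y, constraint: x + y <= 18
Coefficient of y is 12 > coefficient of x is 7, so allocate the entire budget to y.
Optimal: x = 0, y = 18, value = 216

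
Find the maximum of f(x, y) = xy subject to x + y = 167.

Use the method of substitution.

Substitute y = 167 - x into f(x,y) = xy:
g(x) = x(167 - x) = 167x - x^2
g'(x) = 167 - 2x = 0  =>  x = 167/2
y = 167 - 167/2 = 167/2
Maximum value = (167/2) * (167/2) = 27889/4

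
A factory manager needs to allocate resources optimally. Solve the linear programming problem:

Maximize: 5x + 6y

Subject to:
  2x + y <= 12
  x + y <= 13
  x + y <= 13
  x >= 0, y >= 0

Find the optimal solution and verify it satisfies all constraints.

Feasible vertices: (0, 0), (0, 12), (6, 0)
Objective 5x + 6y at each vertex:
  (0, 0): 0
  (0, 12): 72
  (6, 0): 30
Maximum is 72 at (0, 12).
Verify constraints at (x, y) = (0, 12):
  2*0 + 1*12 = 12 <= 12 (active)
  1*0 + 1*12 = 12 <= 13
  1*0 + 1*12 = 12 <= 13
  x = 0 >= 0, y = 12 >= 0. All constraints satisfied.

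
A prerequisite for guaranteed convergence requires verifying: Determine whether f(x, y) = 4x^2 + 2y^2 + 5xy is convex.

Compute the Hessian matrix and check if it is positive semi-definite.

f(x,y) = 4x^2 + 2y^2 + 5xy
Hessian H = [[8, 5], [5, 4]]
trace(H) = 12, det(H) = 7
Eigenvalues: (12 +/- sqrt(116)) / 2 = 11.39, 0.6148
Since both eigenvalues > 0, f is convex.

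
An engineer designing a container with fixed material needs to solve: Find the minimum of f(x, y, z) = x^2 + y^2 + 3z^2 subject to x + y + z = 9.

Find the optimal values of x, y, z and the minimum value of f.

Using Lagrange multipliers on f = x^2 + y^2 + 3z^2 with constraint x + y + z = 9:
Conditions: 2*1*x = lambda, 2*1*y = lambda, 2*3*z = lambda
So x = lambda/2, y = lambda/2, z = lambda/6
Substituting into constraint: lambda * (7/6) = 9
lambda = 54/7
x = 27/7, y = 27/7, z = 9/7
Minimum value = 243/7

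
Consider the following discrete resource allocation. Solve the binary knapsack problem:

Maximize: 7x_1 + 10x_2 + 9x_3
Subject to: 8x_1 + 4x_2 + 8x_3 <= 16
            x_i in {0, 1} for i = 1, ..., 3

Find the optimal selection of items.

Items: item 1 (v=7, w=8), item 2 (v=10, w=4), item 3 (v=9, w=8)
Capacity: 16
Checking all 8 subsets (w = total weight, v = total value):
  {}: w = 0, v = 0
  {1}: w = 8, v = 7
  {2}: w = 4, v = 10
  {3}: w = 8, v = 9
  {1, 2}: w = 12, v = 17
  {1, 3}: w = 16, v = 16
  {2, 3}: w = 12, v = 19
  {1, 2, 3}: w = 20 > 16, infeasible
Best feasible subset: items [2, 3]
Total weight: 12 <= 16, total value: 19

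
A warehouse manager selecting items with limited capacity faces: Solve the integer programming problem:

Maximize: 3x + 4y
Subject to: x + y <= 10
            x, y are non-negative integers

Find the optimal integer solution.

Objective: 3x + 4y, constraint: x + y <= 10
Coefficient of y is 4 > coefficient of x is 3, so allocate the entire budget to y.
Optimal: x = 0, y = 10, value = 40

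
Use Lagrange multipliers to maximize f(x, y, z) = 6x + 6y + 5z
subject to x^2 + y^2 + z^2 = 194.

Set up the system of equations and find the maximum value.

Lagrange conditions: 6 = 2*lambda*x, 6 = 2*lambda*y, 5 = 2*lambda*z
So x:6 = y:6 = z:5, i.e. x = 6t, y = 6t, z = 5t
Constraint: t^2*(6^2 + 6^2 + 5^2) = 194
  t^2 * 97 = 194  =>  t = sqrt(2)
Maximum = 6*6t + 6*6t + 5*5t = 97*sqrt(2) = sqrt(18818)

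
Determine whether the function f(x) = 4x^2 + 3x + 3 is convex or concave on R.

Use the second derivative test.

f(x) = 4x^2 + 3x + 3
f'(x) = 8x + 3
f''(x) = 8
Since f''(x) = 8 > 0 for all x, f is convex on R.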